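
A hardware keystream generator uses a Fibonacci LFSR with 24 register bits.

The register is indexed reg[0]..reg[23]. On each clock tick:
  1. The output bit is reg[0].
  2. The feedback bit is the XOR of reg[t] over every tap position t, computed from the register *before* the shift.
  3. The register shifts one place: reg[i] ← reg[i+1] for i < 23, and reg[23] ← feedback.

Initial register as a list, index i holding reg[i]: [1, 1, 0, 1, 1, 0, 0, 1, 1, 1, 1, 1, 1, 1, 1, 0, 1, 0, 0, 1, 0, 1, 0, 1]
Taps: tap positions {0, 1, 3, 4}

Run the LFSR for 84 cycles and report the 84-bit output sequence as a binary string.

k : reg_k → out_k, fb_k
0: 110110011111111010010101 → 1, fb=0
1: 101100111111110100101010 → 1, fb=0
2: 011001111111101001010100 → 0, fb=1
3: 110011111111010010101001 → 1, fb=1
4: 100111111110100101010011 → 1, fb=1
5: 001111111101001010100111 → 0, fb=0
6: 011111111010010101001110 → 0, fb=1
7: 111111110100101010011101 → 1, fb=0
8: 111111101001010100111010 → 1, fb=0
9: 111111010010101001110100 → 1, fb=0
10: 111110100101010011101000 → 1, fb=0
11: 111101001010100111010000 → 1, fb=1
12: 111010010101001110100001 → 1, fb=1
13: 110100101010011101000011 → 1, fb=1
14: 101001010100111010000111 → 1, fb=1
15: 010010101001110100001111 → 0, fb=0
16: 100101010011101000011110 → 1, fb=0
17: 001010100111010000111100 → 0, fb=1
18: 010101001110100001111001 → 0, fb=0
19: 101010011101000011110010 → 1, fb=0
20: 010100111010000111100100 → 0, fb=0
21: 101001110100001111001000 → 1, fb=1
22: 010011101000011110010001 → 0, fb=0
23: 100111010000111100100010 → 1, fb=1
24: 001110100001111001000101 → 0, fb=0
25: 011101000011110010001010 → 0, fb=0
26: 111010000111100100010100 → 1, fb=1
27: 110100001111001000101001 → 1, fb=1
28: 101000011110010001010011 → 1, fb=1
29: 010000111100100010100111 → 0, fb=1
30: 100001111001000101001111 → 1, fb=1
31: 000011110010001010011111 → 0, fb=1
32: 000111100100010100111111 → 0, fb=0
33: 001111001000101001111110 → 0, fb=0
34: 011110010001010011111100 → 0, fb=1
35: 111100100010100111111001 → 1, fb=1
36: 111001000101001111110011 → 1, fb=0
37: 110010001010011111100110 → 1, fb=1
38: 100100010100111111001101 → 1, fb=0
39: 001000101001111110011010 → 0, fb=0
40: 010001010011111100110100 → 0, fb=1
41: 100010100111111001101001 → 1, fb=0
42: 000101001111110011010010 → 0, fb=1
43: 001010011111100110100101 → 0, fb=1
44: 010100111111001101001011 → 0, fb=0
45: 101001111110011010010110 → 1, fb=1
46: 010011111100110100101101 → 0, fb=0
47: 100111111001101001011010 → 1, fb=1
48: 001111110011010010110101 → 0, fb=0
49: 011111100110100101101010 → 0, fb=1
50: 111111001101001011010101 → 1, fb=0
51: 111110011010010110101010 → 1, fb=0
52: 111100110100101101010100 → 1, fb=1
53: 111001101001011010101001 → 1, fb=0
54: 110011010010110101010010 → 1, fb=1
55: 100110100101101010100101 → 1, fb=1
56: 001101001011010101001011 → 0, fb=1
57: 011010010110101010010111 → 0, fb=0
58: 110100101101010100101110 → 1, fb=1
59: 101001011010101001011101 → 1, fb=1
60: 010010110101010010111011 → 0, fb=0
61: 100101101010100101110110 → 1, fb=0
62: 001011010101001011101100 → 0, fb=1
63: 010110101010010111011001 → 0, fb=1
64: 101101010100101110110011 → 1, fb=0
65: 011010101001011101100110 → 0, fb=0
66: 110101010010111011001100 → 1, fb=1
67: 101010100101110110011001 → 1, fb=0
68: 010101001011101100110010 → 0, fb=0
69: 101010010111011001100100 → 1, fb=0
70: 010100101110110011001000 → 0, fb=0
71: 101001011101100110010000 → 1, fb=1
72: 010010111011001100100001 → 0, fb=0
73: 100101110110011001000010 → 1, fb=0
74: 001011101100110010000100 → 0, fb=1
75: 010111011001100100001001 → 0, fb=1
76: 101110110011001000010011 → 1, fb=1
77: 011101100110010000100111 → 0, fb=0
78: 111011001100100001001110 → 1, fb=1
79: 110110011001000010011101 → 1, fb=0
80: 101100110010000100111010 → 1, fb=0
81: 011001100100001001110100 → 0, fb=1
82: 110011001000010011101001 → 1, fb=1
83: 100110010000100111010011 → 1, fb=1

110110011111111010010101001110100001111001000101001111110011010010110101010010111011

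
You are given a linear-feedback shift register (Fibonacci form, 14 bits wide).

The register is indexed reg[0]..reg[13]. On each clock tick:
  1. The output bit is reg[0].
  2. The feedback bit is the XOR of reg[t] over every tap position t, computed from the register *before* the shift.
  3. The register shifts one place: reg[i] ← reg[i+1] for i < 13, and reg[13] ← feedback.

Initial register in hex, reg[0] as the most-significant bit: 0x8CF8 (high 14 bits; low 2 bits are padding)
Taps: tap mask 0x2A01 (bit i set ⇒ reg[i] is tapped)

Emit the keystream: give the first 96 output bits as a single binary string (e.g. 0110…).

100011001111101100001100000010011000100110010000110100110010101001100010101100111011111101101111

k : reg_k → out_k, fb_k
0: 10001100111110 → 1, fb=1
1: 00011001111101 → 0, fb=1
2: 00110011111011 → 0, fb=0
3: 01100111110110 → 0, fb=0
4: 11001111101100 → 1, fb=0
5: 10011111011000 → 1, fb=0
6: 00111110110000 → 0, fb=1
7: 01111101100001 → 0, fb=1
8: 11111011000011 → 1, fb=0
9: 11110110000110 → 1, fb=0
10: 11101100001100 → 1, fb=0
11: 11011000011000 → 1, fb=0
12: 10110000110000 → 1, fb=0
13: 01100001100000 → 0, fb=0
14: 11000011000000 → 1, fb=1
15: 10000110000001 → 1, fb=0
16: 00001100000010 → 0, fb=0
17: 00011000000100 → 0, fb=1
18: 00110000001001 → 0, fb=1
19: 01100000010011 → 0, fb=0
20: 11000000100110 → 1, fb=0
21: 10000001001100 → 1, fb=0
22: 00000010011000 → 0, fb=1
23: 00000100110001 → 0, fb=0
24: 00001001100010 → 0, fb=0
25: 00010011000100 → 0, fb=1
26: 00100110001001 → 0, fb=1
27: 01001100010011 → 0, fb=0
28: 10011000100110 → 1, fb=0
29: 00110001001100 → 0, fb=1
30: 01100010011001 → 0, fb=0
31: 11000100110010 → 1, fb=0
32: 10001001100100 → 1, fb=0
33: 00010011001000 → 0, fb=0
34: 00100110010000 → 0, fb=1
35: 01001100100001 → 0, fb=1
36: 10011001000011 → 1, fb=0
37: 00110010000110 → 0, fb=1
38: 01100100001101 → 0, fb=0
39: 11001000011010 → 1, fb=0
40: 10010000110100 → 1, fb=1
41: 00100001101001 → 0, fb=1
42: 01000011010011 → 0, fb=0
43: 10000110100110 → 1, fb=0
44: 00001101001100 → 0, fb=1
45: 00011010011001 → 0, fb=0
46: 00110100110010 → 0, fb=1
47: 01101001100101 → 0, fb=0
48: 11010011001010 → 1, fb=1
49: 10100110010101 → 1, fb=0
50: 01001100101010 → 0, fb=0
51: 10011001010100 → 1, fb=1
52: 00110010101001 → 0, fb=1
53: 01100101010011 → 0, fb=0
54: 11001010100110 → 1, fb=0
55: 10010101001100 → 1, fb=0
56: 00101010011000 → 0, fb=1
57: 01010100110001 → 0, fb=0
58: 10101001100010 → 1, fb=1
59: 01010011000101 → 0, fb=0
60: 10100110001010 → 1, fb=1
61: 01001100010101 → 0, fb=1
62: 10011000101011 → 1, fb=0
63: 00110001010110 → 0, fb=0
64: 01100010101100 → 0, fb=1
65: 11000101011001 → 1, fb=1
66: 10001010110011 → 1, fb=1
67: 00010101100111 → 0, fb=0
68: 00101011001110 → 0, fb=1
69: 01010110011101 → 0, fb=1
70: 10101100111011 → 1, fb=1
71: 01011001110111 → 0, fb=1
72: 10110011101111 → 1, fb=1
73: 01100111011111 → 0, fb=1
74: 11001110111111 → 1, fb=0
75: 10011101111110 → 1, fb=1
76: 00111011111101 → 0, fb=1
77: 01110111111011 → 0, fb=0
78: 11101111110110 → 1, fb=1
79: 11011111101101 → 1, fb=1
80: 10111111011011 → 1, fb=1
81: 01111110110111 → 0, fb=1
82: 11111101101111 → 1, fb=1
83: 11111011011111 → 1, fb=0
84: 11110110111110 → 1, fb=1
85: 11101101111101 → 1, fb=0
86: 11011011111010 → 1, fb=0
87: 10110111110100 → 1, fb=1
88: 01101111101001 → 0, fb=1
89: 11011111010011 → 1, fb=1
90: 10111110100111 → 1, fb=1
91: 01111101001111 → 0, fb=0
92: 11111010011110 → 1, fb=1
93: 11110100111101 → 1, fb=0
94: 11101001111010 → 1, fb=0
95: 11010011110100 → 1, fb=1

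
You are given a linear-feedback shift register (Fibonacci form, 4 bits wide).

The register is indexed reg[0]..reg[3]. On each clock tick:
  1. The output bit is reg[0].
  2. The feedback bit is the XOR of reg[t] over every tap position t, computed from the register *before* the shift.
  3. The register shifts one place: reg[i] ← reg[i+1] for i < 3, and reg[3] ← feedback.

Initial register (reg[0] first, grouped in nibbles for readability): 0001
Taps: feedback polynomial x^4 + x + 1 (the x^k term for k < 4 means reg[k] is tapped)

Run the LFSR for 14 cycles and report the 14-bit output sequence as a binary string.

step | reg (before) | out | fb
   0 | 0001 | 0 | 0
   1 | 0010 | 0 | 0
   2 | 0100 | 0 | 1
   3 | 1001 | 1 | 1
   4 | 0011 | 0 | 0
   5 | 0110 | 0 | 1
   6 | 1101 | 1 | 0
   7 | 1010 | 1 | 1
   8 | 0101 | 0 | 1
   9 | 1011 | 1 | 1
  10 | 0111 | 0 | 1
  11 | 1111 | 1 | 0
  12 | 1110 | 1 | 0
  13 | 1100 | 1 | 0

00010011010111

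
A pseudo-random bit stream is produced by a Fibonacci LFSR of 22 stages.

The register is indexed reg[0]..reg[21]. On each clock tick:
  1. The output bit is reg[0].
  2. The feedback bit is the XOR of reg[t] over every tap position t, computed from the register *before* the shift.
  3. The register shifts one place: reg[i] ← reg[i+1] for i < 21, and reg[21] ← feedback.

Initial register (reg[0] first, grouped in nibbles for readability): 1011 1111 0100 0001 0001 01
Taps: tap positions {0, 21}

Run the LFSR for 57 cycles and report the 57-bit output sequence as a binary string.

k : reg_k → out_k, fb_k
0: 1011111101000001000101 → 1, fb=0
1: 0111111010000010001010 → 0, fb=0
2: 1111110100000100010100 → 1, fb=1
3: 1111101000001000101001 → 1, fb=0
4: 1111010000010001010010 → 1, fb=1
5: 1110100000100010100101 → 1, fb=0
6: 1101000001000101001010 → 1, fb=1
7: 1010000010001010010101 → 1, fb=0
8: 0100000100010100101010 → 0, fb=0
9: 1000001000101001010100 → 1, fb=1
10: 0000010001010010101001 → 0, fb=1
11: 0000100010100101010011 → 0, fb=1
12: 0001000101001010100111 → 0, fb=1
13: 0010001010010101001111 → 0, fb=1
14: 0100010100101010011111 → 0, fb=1
15: 1000101001010100111111 → 1, fb=0
16: 0001010010101001111110 → 0, fb=0
17: 0010100101010011111100 → 0, fb=0
18: 0101001010100111111000 → 0, fb=0
19: 1010010101001111110000 → 1, fb=1
20: 0100101010011111100001 → 0, fb=1
21: 1001010100111111000011 → 1, fb=0
22: 0010101001111110000110 → 0, fb=0
23: 0101010011111100001100 → 0, fb=0
24: 1010100111111000011000 → 1, fb=1
25: 0101001111110000110001 → 0, fb=1
26: 1010011111100001100011 → 1, fb=0
27: 0100111111000011000110 → 0, fb=0
28: 1001111110000110001100 → 1, fb=1
29: 0011111100001100011001 → 0, fb=1
30: 0111111000011000110011 → 0, fb=1
31: 1111110000110001100111 → 1, fb=0
32: 1111100001100011001110 → 1, fb=1
33: 1111000011000110011101 → 1, fb=0
34: 1110000110001100111010 → 1, fb=1
35: 1100001100011001110101 → 1, fb=0
36: 1000011000110011101010 → 1, fb=1
37: 0000110001100111010101 → 0, fb=1
38: 0001100011001110101011 → 0, fb=1
39: 0011000110011101010111 → 0, fb=1
40: 0110001100111010101111 → 0, fb=1
41: 1100011001110101011111 → 1, fb=0
42: 1000110011101010111110 → 1, fb=1
43: 0001100111010101111101 → 0, fb=1
44: 0011001110101011111011 → 0, fb=1
45: 0110011101010111110111 → 0, fb=1
46: 1100111010101111101111 → 1, fb=0
47: 1001110101011111011110 → 1, fb=1
48: 0011101010111110111101 → 0, fb=1
49: 0111010101111101111011 → 0, fb=1
50: 1110101011111011110111 → 1, fb=0
51: 1101010111110111101110 → 1, fb=1
52: 1010101111101111011101 → 1, fb=0
53: 0101011111011110111010 → 0, fb=0
54: 1010111110111101110100 → 1, fb=1
55: 0101111101111011101001 → 0, fb=1
56: 1011111011110111010011 → 1, fb=0

101111110100000100010100101010011111100001100011001110101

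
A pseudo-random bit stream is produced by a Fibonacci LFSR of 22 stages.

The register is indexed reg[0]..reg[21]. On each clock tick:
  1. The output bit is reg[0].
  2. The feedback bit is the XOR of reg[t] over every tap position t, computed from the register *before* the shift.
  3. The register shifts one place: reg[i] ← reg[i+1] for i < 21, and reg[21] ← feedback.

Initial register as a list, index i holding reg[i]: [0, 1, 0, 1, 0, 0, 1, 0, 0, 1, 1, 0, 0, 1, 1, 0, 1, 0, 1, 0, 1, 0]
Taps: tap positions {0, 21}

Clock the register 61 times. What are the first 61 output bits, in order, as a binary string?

0101001001100110101010011000111011101100110001000010110100100

tick  register→output (feedback)
  0  0101001001100110101010→0 (0)
  1  1010010011001101010100→1 (1)
  2  0100100110011010101001→0 (1)
  3  1001001100110101010011→1 (0)
  4  0010011001101010100110→0 (0)
  5  0100110011010101001100→0 (0)
  6  1001100110101010011000→1 (1)
  7  0011001101010100110001→0 (1)
  8  0110011010101001100011→0 (1)
  9  1100110101010011000111→1 (0)
 10  1001101010100110001110→1 (1)
 11  0011010101001100011101→0 (1)
 12  0110101010011000111011→0 (1)
 13  1101010100110001110111→1 (0)
 14  1010101001100011101110→1 (1)
 15  0101010011000111011101→0 (1)
 16  1010100110001110111011→1 (0)
 17  0101001100011101110110→0 (0)
 18  1010011000111011101100→1 (1)
 19  0100110001110111011001→0 (1)
 20  1001100011101110110011→1 (0)
 21  0011000111011101100110→0 (0)
 22  0110001110111011001100→0 (0)
 23  1100011101110110011000→1 (1)
 24  1000111011101100110001→1 (0)
 25  0001110111011001100010→0 (0)
 26  0011101110110011000100→0 (0)
 27  0111011101100110001000→0 (0)
 28  1110111011001100010000→1 (1)
 29  1101110110011000100001→1 (0)
 30  1011101100110001000010→1 (1)
 31  0111011001100010000101→0 (1)
 32  1110110011000100001011→1 (0)
 33  1101100110001000010110→1 (1)
 34  1011001100010000101101→1 (0)
 35  0110011000100001011010→0 (0)
 36  1100110001000010110100→1 (1)
 37  1001100010000101101001→1 (0)
 38  0011000100001011010010→0 (0)
 39  0110001000010110100100→0 (0)
 40  1100010000101101001000→1 (1)
 41  1000100001011010010001→1 (0)
 42  0001000010110100100010→0 (0)
 43  0010000101101001000100→0 (0)
 44  0100001011010010001000→0 (0)
 45  1000010110100100010000→1 (1)
 46  0000101101001000100001→0 (1)
 47  0001011010010001000011→0 (1)
 48  0010110100100010000111→0 (1)
 49  0101101001000100001111→0 (1)
 50  1011010010001000011111→1 (0)
 51  0110100100010000111110→0 (0)
 52  1101001000100001111100→1 (1)
 53  1010010001000011111001→1 (0)
 54  0100100010000111110010→0 (0)
 55  1001000100001111100100→1 (1)
 56  0010001000011111001001→0 (1)
 57  0100010000111110010011→0 (1)
 58  1000100001111100100111→1 (0)
 59  0001000011111001001110→0 (0)
 60  0010000111110010011100→0 (0)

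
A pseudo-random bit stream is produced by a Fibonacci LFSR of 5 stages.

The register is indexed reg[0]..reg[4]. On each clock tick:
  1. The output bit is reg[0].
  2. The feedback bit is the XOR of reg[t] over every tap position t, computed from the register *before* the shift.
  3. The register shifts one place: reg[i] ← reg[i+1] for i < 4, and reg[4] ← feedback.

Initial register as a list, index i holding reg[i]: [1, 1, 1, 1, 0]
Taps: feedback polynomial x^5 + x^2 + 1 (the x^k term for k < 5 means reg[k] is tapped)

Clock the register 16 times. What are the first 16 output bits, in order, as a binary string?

k : reg_k → out_k, fb_k
0: 11110 → 1, fb=0
1: 11100 → 1, fb=0
2: 11000 → 1, fb=1
3: 10001 → 1, fb=1
4: 00011 → 0, fb=0
5: 00110 → 0, fb=1
6: 01101 → 0, fb=1
7: 11011 → 1, fb=1
8: 10111 → 1, fb=0
9: 01110 → 0, fb=1
10: 11101 → 1, fb=0
11: 11010 → 1, fb=1
12: 10101 → 1, fb=0
13: 01010 → 0, fb=0
14: 10100 → 1, fb=0
15: 01000 → 0, fb=0

1111000110111010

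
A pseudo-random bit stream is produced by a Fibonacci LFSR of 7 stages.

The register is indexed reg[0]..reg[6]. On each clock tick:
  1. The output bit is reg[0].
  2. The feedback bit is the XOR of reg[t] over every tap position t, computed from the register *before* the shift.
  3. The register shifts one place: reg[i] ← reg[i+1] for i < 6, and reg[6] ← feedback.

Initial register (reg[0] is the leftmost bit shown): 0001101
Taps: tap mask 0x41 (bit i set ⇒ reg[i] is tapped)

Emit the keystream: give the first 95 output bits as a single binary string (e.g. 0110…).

00011011110110101101100100100011100001011111001010111001101000100111100010100001100000100000011

tick  register→output (feedback)
  0  0001101→0 (1)
  1  0011011→0 (1)
  2  0110111→0 (1)
  3  1101111→1 (0)
  4  1011110→1 (1)
  5  0111101→0 (1)
  6  1111011→1 (0)
  7  1110110→1 (1)
  8  1101101→1 (0)
  9  1011010→1 (1)
 10  0110101→0 (1)
 11  1101011→1 (0)
 12  1010110→1 (1)
 13  0101101→0 (1)
 14  1011011→1 (0)
 15  0110110→0 (0)
 16  1101100→1 (1)
 17  1011001→1 (0)
 18  0110010→0 (0)
 19  1100100→1 (1)
 20  1001001→1 (0)
 21  0010010→0 (0)
 22  0100100→0 (0)
 23  1001000→1 (1)
 24  0010001→0 (1)
 25  0100011→0 (1)
 26  1000111→1 (0)
 27  0001110→0 (0)
 28  0011100→0 (0)
 29  0111000→0 (0)
 30  1110000→1 (1)
 31  1100001→1 (0)
 32  1000010→1 (1)
 33  0000101→0 (1)
 34  0001011→0 (1)
 35  0010111→0 (1)
 36  0101111→0 (1)
 37  1011111→1 (0)
 38  0111110→0 (0)
 39  1111100→1 (1)
 40  1111001→1 (0)
 41  1110010→1 (1)
 42  1100101→1 (0)
 43  1001010→1 (1)
 44  0010101→0 (1)
 45  0101011→0 (1)
 46  1010111→1 (0)
 47  0101110→0 (0)
 48  1011100→1 (1)
 49  0111001→0 (1)
 50  1110011→1 (0)
 51  1100110→1 (1)
 52  1001101→1 (0)
 53  0011010→0 (0)
 54  0110100→0 (0)
 55  1101000→1 (1)
 56  1010001→1 (0)
 57  0100010→0 (0)
 58  1000100→1 (1)
 59  0001001→0 (1)
 60  0010011→0 (1)
 61  0100111→0 (1)
 62  1001111→1 (0)
 63  0011110→0 (0)
 64  0111100→0 (0)
 65  1111000→1 (1)
 66  1110001→1 (0)
 67  1100010→1 (1)
 68  1000101→1 (0)
 69  0001010→0 (0)
 70  0010100→0 (0)
 71  0101000→0 (0)
 72  1010000→1 (1)
 73  0100001→0 (1)
 74  1000011→1 (0)
 75  0000110→0 (0)
 76  0001100→0 (0)
 77  0011000→0 (0)
 78  0110000→0 (0)
 79  1100000→1 (1)
 80  1000001→1 (0)
 81  0000010→0 (0)
 82  0000100→0 (0)
 83  0001000→0 (0)
 84  0010000→0 (0)
 85  0100000→0 (0)
 86  1000000→1 (1)
 87  0000001→0 (1)
 88  0000011→0 (1)
 89  0000111→0 (1)
 90  0001111→0 (1)
 91  0011111→0 (1)
 92  0111111→0 (1)
 93  1111111→1 (0)
 94  1111110→1 (1)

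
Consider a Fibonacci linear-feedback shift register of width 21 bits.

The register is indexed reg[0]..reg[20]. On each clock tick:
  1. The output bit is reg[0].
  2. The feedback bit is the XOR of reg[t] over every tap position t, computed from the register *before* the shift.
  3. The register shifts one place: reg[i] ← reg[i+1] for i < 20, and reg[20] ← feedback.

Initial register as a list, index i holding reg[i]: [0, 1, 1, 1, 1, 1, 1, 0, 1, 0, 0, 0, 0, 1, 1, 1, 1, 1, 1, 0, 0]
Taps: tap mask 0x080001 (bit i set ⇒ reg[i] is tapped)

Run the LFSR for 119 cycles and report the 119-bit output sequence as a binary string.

k : reg_k → out_k, fb_k
0: 011111101000011111100 → 0, fb=0
1: 111111010000111111000 → 1, fb=1
2: 111110100001111110001 → 1, fb=1
3: 111101000011111100011 → 1, fb=0
4: 111010000111111000110 → 1, fb=0
5: 110100001111110001100 → 1, fb=1
6: 101000011111100011001 → 1, fb=1
7: 010000111111000110011 → 0, fb=1
8: 100001111110001100111 → 1, fb=0
9: 000011111100011001110 → 0, fb=1
10: 000111111000110011101 → 0, fb=0
11: 001111110001100111010 → 0, fb=1
12: 011111100011001110101 → 0, fb=0
13: 111111000110011101010 → 1, fb=0
14: 111110001100111010100 → 1, fb=1
15: 111100011001110101001 → 1, fb=1
16: 111000110011101010011 → 1, fb=0
17: 110001100111010100110 → 1, fb=0
18: 100011001110101001100 → 1, fb=1
19: 000110011101010011001 → 0, fb=0
20: 001100111010100110010 → 0, fb=1
21: 011001110101001100101 → 0, fb=0
22: 110011101010011001010 → 1, fb=0
23: 100111010100110010100 → 1, fb=1
24: 001110101001100101001 → 0, fb=0
25: 011101010011001010010 → 0, fb=1
26: 111010100110010100101 → 1, fb=1
27: 110101001100101001011 → 1, fb=0
28: 101010011001010010110 → 1, fb=0
29: 010100110010100101100 → 0, fb=0
30: 101001100101001011000 → 1, fb=1
31: 010011001010010110001 → 0, fb=0
32: 100110010100101100010 → 1, fb=0
33: 001100101001011000100 → 0, fb=0
34: 011001010010110001000 → 0, fb=0
35: 110010100101100010000 → 1, fb=1
36: 100101001011000100001 → 1, fb=1
37: 001010010110001000011 → 0, fb=1
38: 010100101100010000111 → 0, fb=1
39: 101001011000100001111 → 1, fb=0
40: 010010110001000011110 → 0, fb=1
41: 100101100010000111101 → 1, fb=1
42: 001011000100001111011 → 0, fb=1
43: 010110001000011110111 → 0, fb=1
44: 101100010000111101111 → 1, fb=0
45: 011000100001111011110 → 0, fb=1
46: 110001000011110111101 → 1, fb=1
47: 100010000111101111011 → 1, fb=0
48: 000100001111011110110 → 0, fb=1
49: 001000011110111101101 → 0, fb=0
50: 010000111101111011010 → 0, fb=1
51: 100001111011110110101 → 1, fb=1
52: 000011110111101101011 → 0, fb=1
53: 000111101111011010111 → 0, fb=1
54: 001111011110110101111 → 0, fb=1
55: 011110111101101011111 → 0, fb=1
56: 111101111011010111111 → 1, fb=0
57: 111011110110101111110 → 1, fb=0
58: 110111101101011111100 → 1, fb=1
59: 101111011010111111001 → 1, fb=1
60: 011110110101111110011 → 0, fb=1
61: 111101101011111100111 → 1, fb=0
62: 111011010111111001110 → 1, fb=0
63: 110110101111110011100 → 1, fb=1
64: 101101011111100111001 → 1, fb=1
65: 011010111111001110011 → 0, fb=1
66: 110101111110011100111 → 1, fb=0
67: 101011111100111001110 → 1, fb=0
68: 010111111001110011100 → 0, fb=0
69: 101111110011100111000 → 1, fb=1
70: 011111100111001110001 → 0, fb=0
71: 111111001110011100010 → 1, fb=0
72: 111110011100111000100 → 1, fb=1
73: 111100111001110001001 → 1, fb=1
74: 111001110011100010011 → 1, fb=0
75: 110011100111000100110 → 1, fb=0
76: 100111001110001001100 → 1, fb=1
77: 001110011100010011001 → 0, fb=0
78: 011100111000100110010 → 0, fb=1
79: 111001110001001100101 → 1, fb=1
80: 110011100010011001011 → 1, fb=0
81: 100111000100110010110 → 1, fb=0
82: 001110001001100101100 → 0, fb=0
83: 011100010011001011000 → 0, fb=0
84: 111000100110010110000 → 1, fb=1
85: 110001001100101100001 → 1, fb=1
86: 100010011001011000011 → 1, fb=0
87: 000100110010110000110 → 0, fb=1
88: 001001100101100001101 → 0, fb=0
89: 010011001011000011010 → 0, fb=1
90: 100110010110000110101 → 1, fb=1
91: 001100101100001101011 → 0, fb=1
92: 011001011000011010111 → 0, fb=1
93: 110010110000110101111 → 1, fb=0
94: 100101100001101011110 → 1, fb=0
95: 001011000011010111100 → 0, fb=0
96: 010110000110101111000 → 0, fb=0
97: 101100001101011110000 → 1, fb=1
98: 011000011010111100001 → 0, fb=0
99: 110000110101111000010 → 1, fb=0
100: 100001101011110000100 → 1, fb=1
101: 000011010111100001001 → 0, fb=0
102: 000110101111000010010 → 0, fb=1
103: 001101011110000100101 → 0, fb=0
104: 011010111100001001010 → 0, fb=1
105: 110101111000010010101 → 1, fb=1
106: 101011110000100101011 → 1, fb=0
107: 010111100001001010110 → 0, fb=1
108: 101111000010010101101 → 1, fb=1
109: 011110000100101011011 → 0, fb=1
110: 111100001001010110111 → 1, fb=0
111: 111000010010101101110 → 1, fb=0
112: 110000100101011011100 → 1, fb=1
113: 100001001010110111001 → 1, fb=1
114: 000010010101101110011 → 0, fb=1
115: 000100101011011100111 → 0, fb=1
116: 001001010110111001111 → 0, fb=1
117: 010010101101110011111 → 0, fb=1
118: 100101011011100111111 → 1, fb=0

01111110100001111110001100111010100110010100101100010000111101111011010111111001110011100010011001011000011010111100001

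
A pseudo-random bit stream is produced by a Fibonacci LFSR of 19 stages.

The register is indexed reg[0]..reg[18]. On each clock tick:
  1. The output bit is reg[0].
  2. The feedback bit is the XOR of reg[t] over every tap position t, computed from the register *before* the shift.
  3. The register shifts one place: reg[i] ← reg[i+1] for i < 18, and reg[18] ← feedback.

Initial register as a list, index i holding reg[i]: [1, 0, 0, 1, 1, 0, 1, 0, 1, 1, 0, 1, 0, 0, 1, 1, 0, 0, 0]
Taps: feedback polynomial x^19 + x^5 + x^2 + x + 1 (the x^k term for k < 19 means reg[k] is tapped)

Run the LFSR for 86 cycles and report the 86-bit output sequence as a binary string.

step | reg (before) | out | fb
   0 | 1001101011010011000 | 1 | 1
   1 | 0011010110100110001 | 0 | 0
   2 | 0110101101001100010 | 0 | 0
   3 | 1101011010011000100 | 1 | 1
   4 | 1010110100110001001 | 1 | 1
   5 | 0101101001100010011 | 0 | 1
   6 | 1011010011000100111 | 1 | 1
   7 | 0110100110001001111 | 0 | 0
   8 | 1101001100010011110 | 1 | 0
   9 | 1010011000100111100 | 1 | 1
  10 | 0100110001001111001 | 0 | 0
  11 | 1001100010011110010 | 1 | 1
  12 | 0011000100111100101 | 0 | 1
  13 | 0110001001111001011 | 0 | 0
  14 | 1100010011110010110 | 1 | 1
  15 | 1000100111100101101 | 1 | 1
  16 | 0001001111001011011 | 0 | 0
  17 | 0010011110010110110 | 0 | 0
  18 | 0100111100101101100 | 0 | 0
  19 | 1001111001011011000 | 1 | 0
  20 | 0011110010110110000 | 0 | 0
  21 | 0111100101101100000 | 0 | 0
  22 | 1111001011011000000 | 1 | 1
  23 | 1110010110110000001 | 1 | 0
  24 | 1100101101100000010 | 1 | 0
  25 | 1001011011000000100 | 1 | 0
  26 | 0010110110000001000 | 0 | 0
  27 | 0101101100000010000 | 0 | 1
  28 | 1011011000000100001 | 1 | 1
  29 | 0110110000001000011 | 0 | 1
  30 | 1101100000010000111 | 1 | 0
  31 | 1011000000100001110 | 1 | 0
  32 | 0110000001000011100 | 0 | 0
  33 | 1100000010000111000 | 1 | 0
  34 | 1000000100001110000 | 1 | 1
  35 | 0000001000011100001 | 0 | 0
  36 | 0000010000111000010 | 0 | 1
  37 | 0000100001110000101 | 0 | 0
  38 | 0001000011100001010 | 0 | 0
  39 | 0010000111000010100 | 0 | 1
  40 | 0100001110000101001 | 0 | 1
  41 | 1000011100001010011 | 1 | 0
  42 | 0000111000010100110 | 0 | 1
  43 | 0001110000101001101 | 0 | 1
  44 | 0011100001010011011 | 0 | 1
  45 | 0111000010100110111 | 0 | 0
  46 | 1110000101001101110 | 1 | 1
  47 | 1100001010011011101 | 1 | 0
  48 | 1000010100110111010 | 1 | 0
  49 | 0000101001101110100 | 0 | 0
  50 | 0001010011011101000 | 0 | 1
  51 | 0010100110111010001 | 0 | 1
  52 | 0101001101110100011 | 0 | 1
  53 | 1010011011101000111 | 1 | 1
  54 | 0100110111010001111 | 0 | 0
  55 | 1001101110100011110 | 1 | 1
  56 | 0011011101000111101 | 0 | 0
  57 | 0110111010001111010 | 0 | 1
  58 | 1101110100011110101 | 1 | 1
  59 | 1011101000111101011 | 1 | 0
  60 | 0111010001111010110 | 0 | 1
  61 | 1110100011110101101 | 1 | 1
  62 | 1101000111101011011 | 1 | 0
  63 | 1010001111010110110 | 1 | 0
  64 | 0100011110101101100 | 0 | 0
  65 | 1000111101011011000 | 1 | 0
  66 | 0001111010110110000 | 0 | 1
  67 | 0011110101101100001 | 0 | 0
  68 | 0111101011011000010 | 0 | 0
  69 | 1111010110110000100 | 1 | 0
  70 | 1110101101100001000 | 1 | 1
  71 | 1101011011000010001 | 1 | 1
  72 | 1010110110000100011 | 1 | 1
  73 | 0101101100001000111 | 0 | 1
  74 | 1011011000010001111 | 1 | 1
  75 | 0110110000100011111 | 0 | 1
  76 | 1101100001000111111 | 1 | 0
  77 | 1011000010001111110 | 1 | 0
  78 | 0110000100011111100 | 0 | 0
  79 | 1100001000111111000 | 1 | 0
  80 | 1000010001111110000 | 1 | 0
  81 | 0000100011111100000 | 0 | 0
  82 | 0001000111111000000 | 0 | 0
  83 | 0010001111110000000 | 0 | 1
  84 | 0100011111100000001 | 0 | 0
  85 | 1000111111000000010 | 1 | 0

10011010110100110001001111001011011000000100001110000101001101110100011110101101100001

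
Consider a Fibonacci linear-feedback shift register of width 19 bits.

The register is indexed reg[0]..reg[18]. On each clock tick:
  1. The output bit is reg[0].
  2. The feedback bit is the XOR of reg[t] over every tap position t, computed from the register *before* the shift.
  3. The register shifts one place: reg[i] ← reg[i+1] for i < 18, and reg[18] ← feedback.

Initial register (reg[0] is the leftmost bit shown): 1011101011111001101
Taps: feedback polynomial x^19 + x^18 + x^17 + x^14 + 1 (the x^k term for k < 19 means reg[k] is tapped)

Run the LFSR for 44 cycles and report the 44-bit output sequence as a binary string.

10111010111110011010001100000100000111010110

k : reg_k → out_k, fb_k
0: 1011101011111001101 → 1, fb=0
1: 0111010111110011010 → 0, fb=0
2: 1110101111100110100 → 1, fb=0
3: 1101011111001101000 → 1, fb=1
4: 1010111110011010001 → 1, fb=1
5: 0101111100110100011 → 0, fb=0
6: 1011111001101000110 → 1, fb=0
7: 0111110011010001100 → 0, fb=0
8: 1111100110100011000 → 1, fb=0
9: 1111001101000110000 → 1, fb=0
10: 1110011010001100000 → 1, fb=1
11: 1100110100011000001 → 1, fb=0
12: 1001101000110000010 → 1, fb=0
13: 0011010001100000100 → 0, fb=0
14: 0110100011000001000 → 0, fb=0
15: 1101000110000010000 → 1, fb=0
16: 1010001100000100000 → 1, fb=1
17: 0100011000001000001 → 0, fb=1
18: 1000110000010000011 → 1, fb=1
19: 0001100000100000111 → 0, fb=0
20: 0011000001000001110 → 0, fb=1
21: 0110000010000011101 → 0, fb=0
22: 1100000100000111010 → 1, fb=1
23: 1000001000001110101 → 1, fb=1
24: 0000010000011101011 → 0, fb=0
25: 0000100000111010110 → 0, fb=0
26: 0001000001110101100 → 0, fb=0
27: 0010000011101011000 → 0, fb=1
28: 0100000111010110001 → 0, fb=0
29: 1000001110101100010 → 1, fb=0
30: 0000011101011000100 → 0, fb=0
31: 0000111010110001000 → 0, fb=0
32: 0001110101100010000 → 0, fb=1
33: 0011101011000100001 → 0, fb=1
34: 0111010110001000011 → 0, fb=0
35: 1110101100010000110 → 1, fb=0
36: 1101011000100001100 → 1, fb=1
37: 1010110001000011001 → 1, fb=1
38: 0101100010000110011 → 0, fb=1
39: 1011000100001100111 → 1, fb=1
40: 0110001000011001111 → 0, fb=0
41: 1100010000110011110 → 1, fb=1
42: 1000100001100111101 → 1, fb=1
43: 0001000011001111011 → 0, fb=1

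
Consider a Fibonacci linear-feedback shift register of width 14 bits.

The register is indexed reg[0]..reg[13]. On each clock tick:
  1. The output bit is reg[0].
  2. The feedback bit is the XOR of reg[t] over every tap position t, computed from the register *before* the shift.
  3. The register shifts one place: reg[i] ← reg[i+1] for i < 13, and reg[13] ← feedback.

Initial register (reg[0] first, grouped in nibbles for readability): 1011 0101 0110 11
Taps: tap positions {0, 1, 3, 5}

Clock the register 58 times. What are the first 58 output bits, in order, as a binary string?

step | reg (before) | out | fb
   0 | 10110101011011 | 1 | 1
   1 | 01101010110111 | 0 | 1
   2 | 11010101101111 | 1 | 0
   3 | 10101011011110 | 1 | 1
   4 | 01010110111101 | 0 | 1
   5 | 10101101111011 | 1 | 0
   6 | 01011011110110 | 0 | 0
   7 | 10110111101100 | 1 | 1
   8 | 01101111011001 | 0 | 0
   9 | 11011110110010 | 1 | 0
  10 | 10111101100100 | 1 | 1
  11 | 01111011001001 | 0 | 0
  12 | 11110110010010 | 1 | 0
  13 | 11101100100100 | 1 | 1
  14 | 11011001001001 | 1 | 1
  15 | 10110010010011 | 1 | 0
  16 | 01100100100110 | 0 | 0
  17 | 11001001001100 | 1 | 0
  18 | 10010010011000 | 1 | 0
  19 | 00100100110000 | 0 | 1
  20 | 01001001100001 | 0 | 1
  21 | 10010011000011 | 1 | 0
  22 | 00100110000110 | 0 | 1
  23 | 01001100001101 | 0 | 0
  24 | 10011000011010 | 1 | 0
  25 | 00110000110100 | 0 | 1
  26 | 01100001101001 | 0 | 1
  27 | 11000011010011 | 1 | 0
  28 | 10000110100110 | 1 | 0
  29 | 00001101001100 | 0 | 1
  30 | 00011010011001 | 0 | 1
  31 | 00110100110011 | 0 | 0
  32 | 01101001100110 | 0 | 1
  33 | 11010011001101 | 1 | 1
  34 | 10100110011011 | 1 | 0
  35 | 01001100110110 | 0 | 0
  36 | 10011001101100 | 1 | 0
  37 | 00110011011000 | 0 | 1
  38 | 01100110110001 | 0 | 0
  39 | 11001101100010 | 1 | 1
  40 | 10011011000101 | 1 | 0
  41 | 00110110001010 | 0 | 0
  42 | 01101100010100 | 0 | 0
  43 | 11011000101000 | 1 | 1
  44 | 10110001010001 | 1 | 0
  45 | 01100010100010 | 0 | 1
  46 | 11000101000101 | 1 | 1
  47 | 10001010001011 | 1 | 1
  48 | 00010100010111 | 0 | 0
  49 | 00101000101110 | 0 | 0
  50 | 01010001011100 | 0 | 0
  51 | 10100010111000 | 1 | 1
  52 | 01000101110001 | 0 | 0
  53 | 10001011100010 | 1 | 1
  54 | 00010111000101 | 0 | 0
  55 | 00101110001010 | 0 | 1
  56 | 01011100010101 | 0 | 1
  57 | 10111000101011 | 1 | 0

1011010101101111011001001001100001101001100110110001010001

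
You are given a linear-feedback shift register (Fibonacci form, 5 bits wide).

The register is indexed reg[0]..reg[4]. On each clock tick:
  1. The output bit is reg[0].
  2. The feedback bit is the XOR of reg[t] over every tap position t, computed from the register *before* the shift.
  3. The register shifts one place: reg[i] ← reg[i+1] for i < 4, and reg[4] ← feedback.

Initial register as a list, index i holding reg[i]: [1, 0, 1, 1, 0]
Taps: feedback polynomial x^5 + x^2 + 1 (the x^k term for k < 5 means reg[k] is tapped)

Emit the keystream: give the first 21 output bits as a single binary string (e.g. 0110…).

101100111110001101110

step | reg (before) | out | fb
   0 | 10110 | 1 | 0
   1 | 01100 | 0 | 1
   2 | 11001 | 1 | 1
   3 | 10011 | 1 | 1
   4 | 00111 | 0 | 1
   5 | 01111 | 0 | 1
   6 | 11111 | 1 | 0
   7 | 11110 | 1 | 0
   8 | 11100 | 1 | 0
   9 | 11000 | 1 | 1
  10 | 10001 | 1 | 1
  11 | 00011 | 0 | 0
  12 | 00110 | 0 | 1
  13 | 01101 | 0 | 1
  14 | 11011 | 1 | 1
  15 | 10111 | 1 | 0
  16 | 01110 | 0 | 1
  17 | 11101 | 1 | 0
  18 | 11010 | 1 | 1
  19 | 10101 | 1 | 0
  20 | 01010 | 0 | 0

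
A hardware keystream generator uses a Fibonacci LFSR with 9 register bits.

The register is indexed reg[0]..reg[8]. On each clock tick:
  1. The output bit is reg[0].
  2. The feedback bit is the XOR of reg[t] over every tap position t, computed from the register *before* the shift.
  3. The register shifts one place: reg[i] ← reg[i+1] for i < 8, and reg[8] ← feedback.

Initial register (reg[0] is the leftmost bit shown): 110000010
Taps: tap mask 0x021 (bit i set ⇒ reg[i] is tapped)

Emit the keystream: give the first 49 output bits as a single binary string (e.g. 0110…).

tick  register→output (feedback)
  0  110000010→1 (1)
  1  100000101→1 (1)
  2  000001011→0 (1)
  3  000010111→0 (0)
  4  000101110→0 (1)
  5  001011101→0 (1)
  6  010111011→0 (1)
  7  101110111→1 (1)
  8  011101111→0 (1)
  9  111011111→1 (0)
 10  110111110→1 (0)
 11  101111100→1 (0)
 12  011111000→0 (1)
 13  111110001→1 (1)
 14  111100011→1 (1)
 15  111000111→1 (1)
 16  110001111→1 (0)
 17  100011110→1 (0)
 18  000111100→0 (1)
 19  001111001→0 (1)
 20  011110011→0 (0)
 21  111100110→1 (1)
 22  111001101→1 (0)
 23  110011010→1 (0)
 24  100110100→1 (1)
 25  001101001→0 (1)
 26  011010011→0 (0)
 27  110100110→1 (1)
 28  101001101→1 (0)
 29  010011010→0 (1)
 30  100110101→1 (1)
 31  001101011→0 (1)
 32  011010111→0 (0)
 33  110101110→1 (0)
 34  101011100→1 (0)
 35  010111000→0 (1)
 36  101110001→1 (1)
 37  011100011→0 (0)
 38  111000110→1 (1)
 39  110001101→1 (0)
 40  100011010→1 (0)
 41  000110100→0 (0)
 42  001101000→0 (1)
 43  011010001→0 (0)
 44  110100010→1 (1)
 45  101000101→1 (1)
 46  010001011→0 (1)
 47  100010111→1 (1)
 48  000101111→0 (1)

1100000101110111110001111001101001101011100011010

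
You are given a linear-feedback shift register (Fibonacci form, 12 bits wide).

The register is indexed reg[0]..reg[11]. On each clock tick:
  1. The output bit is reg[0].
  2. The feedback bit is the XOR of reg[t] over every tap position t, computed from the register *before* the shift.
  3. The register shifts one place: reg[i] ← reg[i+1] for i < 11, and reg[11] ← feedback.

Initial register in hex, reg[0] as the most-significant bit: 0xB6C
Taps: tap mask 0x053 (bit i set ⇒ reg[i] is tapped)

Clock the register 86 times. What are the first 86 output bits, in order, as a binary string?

step | reg (before) | out | fb
   0 | 101101101100 | 1 | 0
   1 | 011011011000 | 0 | 0
   2 | 110110110000 | 1 | 0
   3 | 101101100000 | 1 | 0
   4 | 011011000000 | 0 | 0
   5 | 110110000000 | 1 | 1
   6 | 101100000001 | 1 | 1
   7 | 011000000011 | 0 | 1
   8 | 110000000111 | 1 | 0
   9 | 100000001110 | 1 | 1
  10 | 000000011101 | 0 | 0
  11 | 000000111010 | 0 | 1
  12 | 000001110101 | 0 | 1
  13 | 000011101011 | 0 | 0
  14 | 000111010110 | 0 | 1
  15 | 001110101101 | 0 | 0
  16 | 011101011010 | 0 | 1
  17 | 111010110101 | 1 | 0
  18 | 110101101010 | 1 | 1
  19 | 101011010101 | 1 | 0
  20 | 010110101010 | 0 | 1
  21 | 101101010101 | 1 | 1
  22 | 011010101011 | 0 | 1
  23 | 110101010111 | 1 | 0
  24 | 101010101110 | 1 | 1
  25 | 010101011101 | 0 | 1
  26 | 101010111011 | 1 | 1
  27 | 010101110111 | 0 | 0
  28 | 101011101110 | 1 | 1
  29 | 010111011101 | 0 | 0
  30 | 101110111010 | 1 | 1
  31 | 011101110101 | 0 | 0
  32 | 111011101010 | 1 | 0
  33 | 110111010100 | 1 | 1
  34 | 101110101001 | 1 | 1
  35 | 011101010011 | 0 | 1
  36 | 111010100111 | 1 | 0
  37 | 110101001110 | 1 | 0
  38 | 101010011100 | 1 | 0
  39 | 010100111000 | 0 | 0
  40 | 101001110000 | 1 | 0
  41 | 010011100000 | 0 | 1
  42 | 100111000001 | 1 | 0
  43 | 001110000010 | 0 | 1
  44 | 011100000101 | 0 | 1
  45 | 111000001011 | 1 | 0
  46 | 110000010110 | 1 | 0
  47 | 100000101100 | 1 | 0
  48 | 000001011000 | 0 | 0
  49 | 000010110000 | 0 | 0
  50 | 000101100000 | 0 | 1
  51 | 001011000001 | 0 | 1
  52 | 010110000011 | 0 | 0
  53 | 101100000110 | 1 | 1
  54 | 011000001101 | 0 | 1
  55 | 110000011011 | 1 | 0
  56 | 100000110110 | 1 | 0
  57 | 000001101100 | 0 | 1
  58 | 000011011001 | 0 | 1
  59 | 000110110011 | 0 | 0
  60 | 001101100110 | 0 | 1
  61 | 011011001101 | 0 | 0
  62 | 110110011010 | 1 | 1
  63 | 101100110101 | 1 | 0
  64 | 011001101010 | 0 | 0
  65 | 110011010100 | 1 | 1
  66 | 100110101001 | 1 | 1
  67 | 001101010011 | 0 | 0
  68 | 011010100110 | 0 | 1
  69 | 110101001101 | 1 | 0
  70 | 101010011010 | 1 | 0
  71 | 010100110100 | 0 | 0
  72 | 101001101000 | 1 | 0
  73 | 010011010000 | 0 | 0
  74 | 100110100000 | 1 | 1
  75 | 001101000001 | 0 | 0
  76 | 011010000010 | 0 | 0
  77 | 110100000100 | 1 | 0
  78 | 101000001000 | 1 | 1
  79 | 010000010001 | 0 | 1
  80 | 100000100011 | 1 | 0
  81 | 000001000110 | 0 | 0
  82 | 000010001100 | 0 | 1
  83 | 000100011001 | 0 | 0
  84 | 001000110010 | 0 | 1
  85 | 010001100101 | 0 | 0

10110110110000000111010110101010111011101010011100000101100000110110011010100110100000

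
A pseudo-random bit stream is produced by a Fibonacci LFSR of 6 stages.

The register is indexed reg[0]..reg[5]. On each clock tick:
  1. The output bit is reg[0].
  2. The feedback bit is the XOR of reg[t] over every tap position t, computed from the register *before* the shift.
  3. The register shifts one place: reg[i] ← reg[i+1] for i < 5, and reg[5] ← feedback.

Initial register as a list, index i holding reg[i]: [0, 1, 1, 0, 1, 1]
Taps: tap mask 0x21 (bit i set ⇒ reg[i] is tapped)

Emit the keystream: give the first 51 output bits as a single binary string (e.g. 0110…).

011011101101001001110001011110010100011000010000011

step | reg (before) | out | fb
   0 | 011011 | 0 | 1
   1 | 110111 | 1 | 0
   2 | 101110 | 1 | 1
   3 | 011101 | 0 | 1
   4 | 111011 | 1 | 0
   5 | 110110 | 1 | 1
   6 | 101101 | 1 | 0
   7 | 011010 | 0 | 0
   8 | 110100 | 1 | 1
   9 | 101001 | 1 | 0
  10 | 010010 | 0 | 0
  11 | 100100 | 1 | 1
  12 | 001001 | 0 | 1
  13 | 010011 | 0 | 1
  14 | 100111 | 1 | 0
  15 | 001110 | 0 | 0
  16 | 011100 | 0 | 0
  17 | 111000 | 1 | 1
  18 | 110001 | 1 | 0
  19 | 100010 | 1 | 1
  20 | 000101 | 0 | 1
  21 | 001011 | 0 | 1
  22 | 010111 | 0 | 1
  23 | 101111 | 1 | 0
  24 | 011110 | 0 | 0
  25 | 111100 | 1 | 1
  26 | 111001 | 1 | 0
  27 | 110010 | 1 | 1
  28 | 100101 | 1 | 0
  29 | 001010 | 0 | 0
  30 | 010100 | 0 | 0
  31 | 101000 | 1 | 1
  32 | 010001 | 0 | 1
  33 | 100011 | 1 | 0
  34 | 000110 | 0 | 0
  35 | 001100 | 0 | 0
  36 | 011000 | 0 | 0
  37 | 110000 | 1 | 1
  38 | 100001 | 1 | 0
  39 | 000010 | 0 | 0
  40 | 000100 | 0 | 0
  41 | 001000 | 0 | 0
  42 | 010000 | 0 | 0
  43 | 100000 | 1 | 1
  44 | 000001 | 0 | 1
  45 | 000011 | 0 | 1
  46 | 000111 | 0 | 1
  47 | 001111 | 0 | 1
  48 | 011111 | 0 | 1
  49 | 111111 | 1 | 0
  50 | 111110 | 1 | 1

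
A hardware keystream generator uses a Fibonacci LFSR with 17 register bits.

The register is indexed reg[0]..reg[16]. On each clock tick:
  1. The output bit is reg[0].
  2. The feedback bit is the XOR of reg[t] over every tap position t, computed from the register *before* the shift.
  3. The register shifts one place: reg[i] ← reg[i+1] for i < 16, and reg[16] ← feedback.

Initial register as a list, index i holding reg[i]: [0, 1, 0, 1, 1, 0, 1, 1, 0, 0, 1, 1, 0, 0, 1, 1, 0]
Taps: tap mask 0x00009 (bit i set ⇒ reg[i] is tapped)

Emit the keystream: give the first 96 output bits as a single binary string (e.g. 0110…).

010110110011001101000001010101001010010111111000110001010001111101110110111100100110000010110000

tick  register→output (feedback)
  0  01011011001100110→0 (1)
  1  10110110011001101→1 (0)
  2  01101100110011010→0 (0)
  3  11011001100110100→1 (0)
  4  10110011001101000→1 (0)
  5  01100110011010000→0 (0)
  6  11001100110100000→1 (1)
  7  10011001101000001→1 (0)
  8  00110011010000010→0 (1)
  9  01100110100000101→0 (0)
 10  11001101000001010→1 (1)
 11  10011010000010101→1 (0)
 12  00110100000101010→0 (1)
 13  01101000001010101→0 (0)
 14  11010000010101010→1 (0)
 15  10100000101010100→1 (1)
 16  01000001010101001→0 (0)
 17  10000010101010010→1 (1)
 18  00000101010100101→0 (0)
 19  00001010101001010→0 (0)
 20  00010101010010100→0 (1)
 21  00101010100101001→0 (0)
 22  01010101001010010→0 (1)
 23  10101010010100101→1 (1)
 24  01010100101001011→0 (1)
 25  10101001010010111→1 (1)
 26  01010010100101111→0 (1)
 27  10100101001011111→1 (1)
 28  01001010010111111→0 (0)
 29  10010100101111110→1 (0)
 30  00101001011111100→0 (0)
 31  01010010111111000→0 (1)
 32  10100101111110001→1 (1)
 33  01001011111100011→0 (0)
 34  10010111111000110→1 (0)
 35  00101111110001100→0 (0)
 36  01011111100011000→0 (1)
 37  10111111000110001→1 (0)
 38  01111110001100010→0 (1)
 39  11111100011000101→1 (0)
 40  11111000110001010→1 (0)
 41  11110001100010100→1 (0)
 42  11100011000101000→1 (1)
 43  11000110001010001→1 (1)
 44  10001100010100011→1 (1)
 45  00011000101000111→0 (1)
 46  00110001010001111→0 (1)
 47  01100010100011111→0 (0)
 48  11000101000111110→1 (1)
 49  10001010001111101→1 (1)
 50  00010100011111011→0 (1)
 51  00101000111110111→0 (0)
 52  01010001111101110→0 (1)
 53  10100011111011101→1 (1)
 54  01000111110111011→0 (0)
 55  10001111101110110→1 (1)
 56  00011111011101101→0 (1)
 57  00111110111011011→0 (1)
 58  01111101110110111→0 (1)
 59  11111011101101111→1 (0)
 60  11110111011011110→1 (0)
 61  11101110110111100→1 (1)
 62  11011101101111001→1 (0)
 63  10111011011110010→1 (0)
 64  01110110111100100→0 (1)
 65  11101101111001001→1 (1)
 66  11011011110010011→1 (0)
 67  10110111100100110→1 (0)
 68  01101111001001100→0 (0)
 69  11011110010011000→1 (0)
 70  10111100100110000→1 (0)
 71  01111001001100000→0 (1)
 72  11110010011000001→1 (0)
 73  11100100110000010→1 (1)
 74  11001001100000101→1 (1)
 75  10010011000001011→1 (0)
 76  00100110000010110→0 (0)
 77  01001100000101100→0 (0)
 78  10011000001011000→1 (0)
 79  00110000010110000→0 (1)
 80  01100000101100001→0 (0)
 81  11000001011000010→1 (1)
 82  10000010110000101→1 (1)
 83  00000101100001011→0 (0)
 84  00001011000010110→0 (0)
 85  00010110000101100→0 (1)
 86  00101100001011001→0 (0)
 87  01011000010110010→0 (1)
 88  10110000101100101→1 (0)
 89  01100001011001010→0 (0)
 90  11000010110010100→1 (1)
 91  10000101100101001→1 (1)
 92  00001011001010011→0 (0)
 93  00010110010100110→0 (1)
 94  00101100101001101→0 (0)
 95  01011001010011010→0 (1)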